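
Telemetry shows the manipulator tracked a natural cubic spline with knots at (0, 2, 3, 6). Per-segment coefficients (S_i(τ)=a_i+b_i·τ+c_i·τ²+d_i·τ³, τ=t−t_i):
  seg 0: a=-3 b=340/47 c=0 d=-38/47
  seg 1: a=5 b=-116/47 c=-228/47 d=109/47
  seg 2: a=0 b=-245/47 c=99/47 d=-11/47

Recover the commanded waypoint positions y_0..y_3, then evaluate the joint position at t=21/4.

y_0=-3 y_1=5 y_2=0 y_3=-3
S(21/4) = -11223/3008

y_0 = S_0(0) = a_0 = -3
y_1 = S_1(0) = a_1 = 5
y_2 = S_2(0) = a_2 = 0
y_3 = S_2(3) = -3
t_q=21/4 is in segment 2 (τ=9/4); S_2(τ)=-11223/3008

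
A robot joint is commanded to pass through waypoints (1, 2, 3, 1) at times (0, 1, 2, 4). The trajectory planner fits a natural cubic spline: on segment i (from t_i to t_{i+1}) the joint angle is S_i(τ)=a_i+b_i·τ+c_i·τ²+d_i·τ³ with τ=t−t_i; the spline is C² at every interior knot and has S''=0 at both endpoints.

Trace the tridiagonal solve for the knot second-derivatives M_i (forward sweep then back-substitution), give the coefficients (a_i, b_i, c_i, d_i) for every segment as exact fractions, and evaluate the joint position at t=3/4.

  seg 0: a=1 b=21/23 c=0 d=2/23
  seg 1: a=2 b=27/23 c=6/23 d=-10/23
  seg 2: a=3 b=9/23 c=-24/23 d=4/23
S(3/4) = 1267/736

Δ: Δ0=1, Δ1=1, Δ2=-1
row 1: diag=4, rhs=0; c'=1/4, d'=0
row 2: denom=6−1·1/4=23/4; d'=(-12−1·0)/(23/4)=-48/23
back: M2=-48/23
back: M1=0−1/4·-48/23=12/23
M: M0=0, M1=12/23, M2=-48/23, M3=0
seg 0: a=1, c=M0/2=0, d=(M1−M0)/(6·1)=2/23, b=Δ0−h0·(2M0+M1)/6=21/23
seg 1: a=2, c=M1/2=6/23, d=(M2−M1)/(6·1)=-10/23, b=Δ1−h1·(2M1+M2)/6=27/23
seg 2: a=3, c=M2/2=-24/23, d=(M3−M2)/(6·2)=4/23, b=Δ2−h2·(2M2+M3)/6=9/23
t_q=3/4 → seg 0, τ=3/4; S=1+21/23·τ+0·τ²+2/23·τ³=1267/736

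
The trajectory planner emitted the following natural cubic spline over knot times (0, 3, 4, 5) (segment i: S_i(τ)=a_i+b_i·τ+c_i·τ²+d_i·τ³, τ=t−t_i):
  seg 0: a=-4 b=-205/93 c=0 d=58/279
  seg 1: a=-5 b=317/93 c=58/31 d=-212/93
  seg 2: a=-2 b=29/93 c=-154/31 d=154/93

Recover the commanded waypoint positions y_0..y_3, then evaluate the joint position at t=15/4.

y_0=-4 y_1=-5 y_2=-2 y_3=-5
S(15/4) = -1167/496

y_0 = S_0(0) = a_0 = -4
y_1 = S_1(0) = a_1 = -5
y_2 = S_2(0) = a_2 = -2
y_3 = S_2(1) = -5
t_q=15/4 is in segment 1 (τ=3/4); S_1(τ)=-1167/496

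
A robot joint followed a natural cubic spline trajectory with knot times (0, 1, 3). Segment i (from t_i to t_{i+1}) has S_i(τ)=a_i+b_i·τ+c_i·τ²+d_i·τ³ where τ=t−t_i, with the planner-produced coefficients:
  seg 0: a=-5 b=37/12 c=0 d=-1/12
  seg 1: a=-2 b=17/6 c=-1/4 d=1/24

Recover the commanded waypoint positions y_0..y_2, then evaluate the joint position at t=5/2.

y_0=-5 y_1=-2 y_2=3
S(5/2) = 117/64

y_0 = S_0(0) = a_0 = -5
y_1 = S_1(0) = a_1 = -2
y_2 = S_1(2) = 3
t_q=5/2 is in segment 1 (τ=3/2); S_1(τ)=117/64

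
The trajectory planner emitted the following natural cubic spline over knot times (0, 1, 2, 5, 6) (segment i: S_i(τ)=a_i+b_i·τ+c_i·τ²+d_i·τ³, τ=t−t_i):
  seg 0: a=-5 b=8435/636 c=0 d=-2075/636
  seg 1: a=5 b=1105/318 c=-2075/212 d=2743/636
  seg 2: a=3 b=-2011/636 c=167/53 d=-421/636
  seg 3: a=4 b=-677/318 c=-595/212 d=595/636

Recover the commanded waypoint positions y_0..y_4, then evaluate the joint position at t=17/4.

y_0=-5 y_1=5 y_2=3 y_3=4 y_4=0
S(17/4) = 58305/13568

y_0 = S_0(0) = a_0 = -5
y_1 = S_1(0) = a_1 = 5
y_2 = S_2(0) = a_2 = 3
y_3 = S_3(0) = a_3 = 4
y_4 = S_3(1) = 0
t_q=17/4 is in segment 2 (τ=9/4); S_2(τ)=58305/13568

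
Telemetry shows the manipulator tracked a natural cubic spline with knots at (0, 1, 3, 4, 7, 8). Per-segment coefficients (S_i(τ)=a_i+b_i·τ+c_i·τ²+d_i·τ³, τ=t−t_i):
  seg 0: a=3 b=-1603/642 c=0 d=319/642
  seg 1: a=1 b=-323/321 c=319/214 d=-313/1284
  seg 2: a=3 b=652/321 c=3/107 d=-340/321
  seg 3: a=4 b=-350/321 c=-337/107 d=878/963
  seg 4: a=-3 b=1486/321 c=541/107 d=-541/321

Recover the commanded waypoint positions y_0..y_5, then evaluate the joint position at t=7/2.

y_0=3 y_1=1 y_2=3 y_3=4 y_4=-3 y_5=5
S(7/2) = 1665/428

y_0 = S_0(0) = a_0 = 3
y_1 = S_1(0) = a_1 = 1
y_2 = S_2(0) = a_2 = 3
y_3 = S_3(0) = a_3 = 4
y_4 = S_4(0) = a_4 = -3
y_5 = S_4(1) = 5
t_q=7/2 is in segment 2 (τ=1/2); S_2(τ)=1665/428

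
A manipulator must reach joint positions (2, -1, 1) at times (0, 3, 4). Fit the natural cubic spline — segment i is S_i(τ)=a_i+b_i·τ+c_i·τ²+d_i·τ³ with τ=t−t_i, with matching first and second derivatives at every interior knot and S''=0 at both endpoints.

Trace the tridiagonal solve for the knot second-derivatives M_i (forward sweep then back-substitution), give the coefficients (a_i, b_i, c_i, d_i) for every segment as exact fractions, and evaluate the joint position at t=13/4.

Δ: Δ0=-1, Δ1=2
row 1: diag=8, rhs=18; c'=1/8, d'=9/4
back: M1=9/4
M: M0=0, M1=9/4, M2=0
seg 0: a=2, c=M0/2=0, d=(M1−M0)/(6·3)=1/8, b=Δ0−h0·(2M0+M1)/6=-17/8
seg 1: a=-1, c=M1/2=9/8, d=(M2−M1)/(6·1)=-3/8, b=Δ1−h1·(2M1+M2)/6=5/4
t_q=13/4 → seg 1, τ=1/4; S=-1+5/4·τ+9/8·τ²+-3/8·τ³=-319/512

  seg 0: a=2 b=-17/8 c=0 d=1/8
  seg 1: a=-1 b=5/4 c=9/8 d=-3/8
S(13/4) = -319/512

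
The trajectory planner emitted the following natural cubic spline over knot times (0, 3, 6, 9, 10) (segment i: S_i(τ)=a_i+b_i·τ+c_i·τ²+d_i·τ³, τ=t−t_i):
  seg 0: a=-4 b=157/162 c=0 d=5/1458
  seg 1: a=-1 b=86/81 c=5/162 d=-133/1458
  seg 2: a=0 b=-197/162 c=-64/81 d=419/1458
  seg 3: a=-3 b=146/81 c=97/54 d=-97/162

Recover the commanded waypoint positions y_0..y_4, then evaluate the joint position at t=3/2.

y_0 = S_0(0) = a_0 = -4
y_1 = S_1(0) = a_1 = -1
y_2 = S_2(0) = a_2 = 0
y_3 = S_3(0) = a_3 = -3
y_4 = S_3(1) = 0
t_q=3/2 is in segment 0 (τ=3/2); S_0(τ)=-365/144

y_0=-4 y_1=-1 y_2=0 y_3=-3 y_4=0
S(3/2) = -365/144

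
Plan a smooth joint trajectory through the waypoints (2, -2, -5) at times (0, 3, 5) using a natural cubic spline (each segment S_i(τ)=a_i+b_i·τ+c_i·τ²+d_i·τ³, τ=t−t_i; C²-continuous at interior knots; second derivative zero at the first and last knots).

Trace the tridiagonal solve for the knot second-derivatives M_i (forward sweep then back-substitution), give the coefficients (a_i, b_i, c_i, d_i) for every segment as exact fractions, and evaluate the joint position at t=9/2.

  seg 0: a=2 b=-77/60 c=0 d=-1/180
  seg 1: a=-2 b=-43/30 c=-1/20 d=1/120
S(9/2) = -271/64

Δ: Δ0=-4/3, Δ1=-3/2
row 1: diag=10, rhs=-1; c'=1/5, d'=-1/10
back: M1=-1/10
M: M0=0, M1=-1/10, M2=0
seg 0: a=2, c=M0/2=0, d=(M1−M0)/(6·3)=-1/180, b=Δ0−h0·(2M0+M1)/6=-77/60
seg 1: a=-2, c=M1/2=-1/20, d=(M2−M1)/(6·2)=1/120, b=Δ1−h1·(2M1+M2)/6=-43/30
t_q=9/2 → seg 1, τ=3/2; S=-2+-43/30·τ+-1/20·τ²+1/120·τ³=-271/64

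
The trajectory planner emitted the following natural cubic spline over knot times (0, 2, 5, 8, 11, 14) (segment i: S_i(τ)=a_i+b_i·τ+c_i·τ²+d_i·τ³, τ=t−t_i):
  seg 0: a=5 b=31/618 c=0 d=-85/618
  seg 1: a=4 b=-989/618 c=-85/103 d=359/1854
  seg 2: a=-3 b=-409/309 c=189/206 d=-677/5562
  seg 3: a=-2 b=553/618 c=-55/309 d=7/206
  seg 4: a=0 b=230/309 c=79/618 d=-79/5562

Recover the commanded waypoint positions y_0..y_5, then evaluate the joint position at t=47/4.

y_0 = S_0(0) = a_0 = 5
y_1 = S_1(0) = a_1 = 4
y_2 = S_2(0) = a_2 = -3
y_3 = S_3(0) = a_3 = -2
y_4 = S_4(0) = a_4 = 0
y_5 = S_4(3) = 3
t_q=47/4 is in segment 4 (τ=3/4); S_4(τ)=8229/13184

y_0=5 y_1=4 y_2=-3 y_3=-2 y_4=0 y_5=3
S(47/4) = 8229/13184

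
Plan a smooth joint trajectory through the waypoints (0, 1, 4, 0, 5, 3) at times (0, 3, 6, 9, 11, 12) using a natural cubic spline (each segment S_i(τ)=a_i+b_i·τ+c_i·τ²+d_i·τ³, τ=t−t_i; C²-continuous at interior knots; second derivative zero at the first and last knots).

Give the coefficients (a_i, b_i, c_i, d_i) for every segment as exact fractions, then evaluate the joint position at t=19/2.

  seg 0: a=0 b=-9/64 c=0 d=91/1728
  seg 1: a=1 b=41/32 c=91/192 d=-109/576
  seg 2: a=4 b=-63/64 c=-59/48 d=641/1728
  seg 3: a=0 b=53/32 c=135/64 d=-27/32
  seg 4: a=5 b=-1/32 c=-189/64 d=63/64
S(19/2) = 5/4

Δ: Δ0=1/3, Δ1=1, Δ2=-4/3, Δ3=5/2, Δ4=-2
row 1: diag=12, rhs=4; c'=1/4, d'=1/3
row 2: denom=12−3·1/4=45/4; d'=(-14−3·1/3)/(45/4)=-4/3
row 3: denom=10−3·4/15=46/5; d'=(23−3·-4/3)/(46/5)=135/46
row 4: denom=6−2·5/23=128/23; d'=(-27−2·135/46)/(128/23)=-189/32
back: M4=-189/32
back: M3=135/46−5/23·-189/32=135/32
back: M2=-4/3−4/15·135/32=-59/24
back: M1=1/3−1/4·-59/24=91/96
M: M0=0, M1=91/96, M2=-59/24, M3=135/32, M4=-189/32, M5=0
seg 0: a=0, c=M0/2=0, d=(M1−M0)/(6·3)=91/1728, b=Δ0−h0·(2M0+M1)/6=-9/64
seg 1: a=1, c=M1/2=91/192, d=(M2−M1)/(6·3)=-109/576, b=Δ1−h1·(2M1+M2)/6=41/32
seg 2: a=4, c=M2/2=-59/48, d=(M3−M2)/(6·3)=641/1728, b=Δ2−h2·(2M2+M3)/6=-63/64
seg 3: a=0, c=M3/2=135/64, d=(M4−M3)/(6·2)=-27/32, b=Δ3−h3·(2M3+M4)/6=53/32
seg 4: a=5, c=M4/2=-189/64, d=(M5−M4)/(6·1)=63/64, b=Δ4−h4·(2M4+M5)/6=-1/32
t_q=19/2 → seg 3, τ=1/2; S=0+53/32·τ+135/64·τ²+-27/32·τ³=5/4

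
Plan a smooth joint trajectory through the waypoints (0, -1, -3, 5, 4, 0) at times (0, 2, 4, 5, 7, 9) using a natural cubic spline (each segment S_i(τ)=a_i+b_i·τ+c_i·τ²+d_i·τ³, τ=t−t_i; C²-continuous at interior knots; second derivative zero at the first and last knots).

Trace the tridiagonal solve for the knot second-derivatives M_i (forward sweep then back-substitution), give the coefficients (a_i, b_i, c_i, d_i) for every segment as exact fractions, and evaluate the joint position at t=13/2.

Δ: Δ0=-1/2, Δ1=-1, Δ2=8, Δ3=-1/2, Δ4=-2
row 1: diag=8, rhs=-3; c'=1/4, d'=-3/8
row 2: denom=6−2·1/4=11/2; d'=(54−2·-3/8)/(11/2)=219/22
row 3: denom=6−1·2/11=64/11; d'=(-51−1·219/22)/(64/11)=-1341/128
row 4: denom=8−2·11/32=117/16; d'=(-9−2·-1341/128)/(117/16)=85/52
back: M4=85/52
back: M3=-1341/128−11/32·85/52=-287/26
back: M2=219/22−2/11·-287/26=311/26
back: M1=-3/8−1/4·311/26=-175/52
M: M0=0, M1=-175/52, M2=311/26, M3=-287/26, M4=85/52, M5=0
seg 0: a=0, c=M0/2=0, d=(M1−M0)/(6·2)=-175/624, b=Δ0−h0·(2M0+M1)/6=97/156
seg 1: a=-1, c=M1/2=-175/104, d=(M2−M1)/(6·2)=797/624, b=Δ1−h1·(2M1+M2)/6=-107/39
seg 2: a=-3, c=M2/2=311/52, d=(M3−M2)/(6·1)=-23/6, b=Δ2−h2·(2M2+M3)/6=913/156
seg 3: a=5, c=M3/2=-287/52, d=(M4−M3)/(6·2)=659/624, b=Δ3−h3·(2M3+M4)/6=985/156
seg 4: a=4, c=M4/2=85/104, d=(M5−M4)/(6·2)=-85/624, b=Δ4−h4·(2M4+M5)/6=-241/78
t_q=13/2 → seg 3, τ=3/2; S=5+985/156·τ+-287/52·τ²+659/624·τ³=719/128

  seg 0: a=0 b=97/156 c=0 d=-175/624
  seg 1: a=-1 b=-107/39 c=-175/104 d=797/624
  seg 2: a=-3 b=913/156 c=311/52 d=-23/6
  seg 3: a=5 b=985/156 c=-287/52 d=659/624
  seg 4: a=4 b=-241/78 c=85/104 d=-85/624
S(13/2) = 719/128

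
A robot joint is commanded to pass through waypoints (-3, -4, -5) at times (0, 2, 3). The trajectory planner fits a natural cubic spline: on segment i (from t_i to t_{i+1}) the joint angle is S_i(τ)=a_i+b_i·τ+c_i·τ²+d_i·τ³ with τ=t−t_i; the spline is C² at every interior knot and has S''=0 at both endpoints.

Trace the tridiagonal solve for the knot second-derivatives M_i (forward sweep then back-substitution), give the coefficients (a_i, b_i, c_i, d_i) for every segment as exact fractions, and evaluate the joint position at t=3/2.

Δ: Δ0=-1/2, Δ1=-1
row 1: diag=6, rhs=-3; c'=1/6, d'=-1/2
back: M1=-1/2
M: M0=0, M1=-1/2, M2=0
seg 0: a=-3, c=M0/2=0, d=(M1−M0)/(6·2)=-1/24, b=Δ0−h0·(2M0+M1)/6=-1/3
seg 1: a=-4, c=M1/2=-1/4, d=(M2−M1)/(6·1)=1/12, b=Δ1−h1·(2M1+M2)/6=-5/6
t_q=3/2 → seg 0, τ=3/2; S=-3+-1/3·τ+0·τ²+-1/24·τ³=-233/64

  seg 0: a=-3 b=-1/3 c=0 d=-1/24
  seg 1: a=-4 b=-5/6 c=-1/4 d=1/12
S(3/2) = -233/64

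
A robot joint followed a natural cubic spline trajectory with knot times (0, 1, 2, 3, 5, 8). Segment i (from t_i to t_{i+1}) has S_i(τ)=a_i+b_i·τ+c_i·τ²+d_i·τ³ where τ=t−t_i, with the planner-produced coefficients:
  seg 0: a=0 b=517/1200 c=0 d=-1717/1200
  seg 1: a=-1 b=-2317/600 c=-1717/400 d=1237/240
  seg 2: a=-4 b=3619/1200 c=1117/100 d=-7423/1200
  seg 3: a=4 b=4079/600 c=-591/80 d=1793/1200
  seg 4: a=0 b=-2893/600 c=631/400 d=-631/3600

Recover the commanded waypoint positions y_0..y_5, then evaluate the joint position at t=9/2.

y_0=0 y_1=-1 y_2=-4 y_3=4 y_4=0 y_5=-5
S(9/2) = 8379/3200

y_0 = S_0(0) = a_0 = 0
y_1 = S_1(0) = a_1 = -1
y_2 = S_2(0) = a_2 = -4
y_3 = S_3(0) = a_3 = 4
y_4 = S_4(0) = a_4 = 0
y_5 = S_4(3) = -5
t_q=9/2 is in segment 3 (τ=3/2); S_3(τ)=8379/3200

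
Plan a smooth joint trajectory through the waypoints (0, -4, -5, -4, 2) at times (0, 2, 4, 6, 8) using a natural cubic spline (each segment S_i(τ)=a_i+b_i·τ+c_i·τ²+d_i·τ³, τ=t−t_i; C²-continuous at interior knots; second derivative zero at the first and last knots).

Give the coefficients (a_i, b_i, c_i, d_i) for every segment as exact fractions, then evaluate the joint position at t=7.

Δ: Δ0=-2, Δ1=-1/2, Δ2=1/2, Δ3=3
row 1: diag=8, rhs=9; c'=1/4, d'=9/8
row 2: denom=8−2·1/4=15/2; d'=(6−2·9/8)/(15/2)=1/2
row 3: denom=8−2·4/15=112/15; d'=(15−2·1/2)/(112/15)=15/8
back: M3=15/8
back: M2=1/2−4/15·15/8=0
back: M1=9/8−1/4·0=9/8
M: M0=0, M1=9/8, M2=0, M3=15/8, M4=0
seg 0: a=0, c=M0/2=0, d=(M1−M0)/(6·2)=3/32, b=Δ0−h0·(2M0+M1)/6=-19/8
seg 1: a=-4, c=M1/2=9/16, d=(M2−M1)/(6·2)=-3/32, b=Δ1−h1·(2M1+M2)/6=-5/4
seg 2: a=-5, c=M2/2=0, d=(M3−M2)/(6·2)=5/32, b=Δ2−h2·(2M2+M3)/6=-1/8
seg 3: a=-4, c=M3/2=15/16, d=(M4−M3)/(6·2)=-5/32, b=Δ3−h3·(2M3+M4)/6=7/4
t_q=7 → seg 3, τ=1; S=-4+7/4·τ+15/16·τ²+-5/32·τ³=-47/32

  seg 0: a=0 b=-19/8 c=0 d=3/32
  seg 1: a=-4 b=-5/4 c=9/16 d=-3/32
  seg 2: a=-5 b=-1/8 c=0 d=5/32
  seg 3: a=-4 b=7/4 c=15/16 d=-5/32
S(7) = -47/32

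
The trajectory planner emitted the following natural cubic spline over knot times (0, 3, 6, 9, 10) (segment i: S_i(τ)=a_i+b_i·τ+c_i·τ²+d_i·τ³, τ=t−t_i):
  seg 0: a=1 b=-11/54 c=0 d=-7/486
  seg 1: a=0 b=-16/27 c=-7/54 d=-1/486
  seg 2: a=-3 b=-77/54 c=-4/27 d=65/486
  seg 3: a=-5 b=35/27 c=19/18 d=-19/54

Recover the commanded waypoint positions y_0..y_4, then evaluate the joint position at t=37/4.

y_0=1 y_1=0 y_2=-3 y_3=-5 y_4=-3
S(37/4) = -5317/1152

y_0 = S_0(0) = a_0 = 1
y_1 = S_1(0) = a_1 = 0
y_2 = S_2(0) = a_2 = -3
y_3 = S_3(0) = a_3 = -5
y_4 = S_3(1) = -3
t_q=37/4 is in segment 3 (τ=1/4); S_3(τ)=-5317/1152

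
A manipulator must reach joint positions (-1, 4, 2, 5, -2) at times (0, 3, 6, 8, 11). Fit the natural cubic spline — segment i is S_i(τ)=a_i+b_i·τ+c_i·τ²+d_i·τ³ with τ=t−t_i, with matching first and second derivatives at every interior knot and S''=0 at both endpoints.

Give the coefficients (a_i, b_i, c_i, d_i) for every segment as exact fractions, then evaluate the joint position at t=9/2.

Δ: Δ0=5/3, Δ1=-2/3, Δ2=3/2, Δ3=-7/3
row 1: diag=12, rhs=-14; c'=1/4, d'=-7/6
row 2: denom=10−3·1/4=37/4; d'=(13−3·-7/6)/(37/4)=66/37
row 3: denom=10−2·8/37=354/37; d'=(-23−2·66/37)/(354/37)=-983/354
back: M3=-983/354
back: M2=66/37−8/37·-983/354=422/177
back: M1=-7/6−1/4·422/177=-104/59
M: M0=0, M1=-104/59, M2=422/177, M3=-983/354, M4=0
seg 0: a=-1, c=M0/2=0, d=(M1−M0)/(6·3)=-52/531, b=Δ0−h0·(2M0+M1)/6=451/177
seg 1: a=4, c=M1/2=-52/59, d=(M2−M1)/(6·3)=367/1593, b=Δ1−h1·(2M1+M2)/6=-17/177
seg 2: a=2, c=M2/2=211/177, d=(M3−M2)/(6·2)=-203/472, b=Δ2−h2·(2M2+M3)/6=148/177
seg 3: a=5, c=M3/2=-983/708, d=(M4−M3)/(6·3)=983/6372, b=Δ3−h3·(2M3+M4)/6=157/354
t_q=9/2 → seg 1, τ=3/2; S=4+-17/177·τ+-52/59·τ²+367/1593·τ³=1251/472

  seg 0: a=-1 b=451/177 c=0 d=-52/531
  seg 1: a=4 b=-17/177 c=-52/59 d=367/1593
  seg 2: a=2 b=148/177 c=211/177 d=-203/472
  seg 3: a=5 b=157/354 c=-983/708 d=983/6372
S(9/2) = 1251/472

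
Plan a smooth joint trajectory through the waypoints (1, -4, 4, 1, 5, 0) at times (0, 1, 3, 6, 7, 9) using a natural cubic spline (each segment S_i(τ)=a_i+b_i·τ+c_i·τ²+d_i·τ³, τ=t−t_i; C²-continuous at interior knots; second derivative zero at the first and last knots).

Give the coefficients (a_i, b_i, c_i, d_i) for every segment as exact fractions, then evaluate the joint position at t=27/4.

  seg 0: a=1 b=-15973/2308 c=0 d=4433/2308
  seg 1: a=-4 b=-1337/1154 c=13299/2308 d=-3673/2308
  seg 2: a=4 b=3223/1154 c=-8739/2308 d=5821/6924
  seg 3: a=1 b=6401/2308 c=2181/577 d=-5893/2308
  seg 4: a=5 b=3085/1154 c=-8955/2308 d=2985/4616
S(27/4) = 609913/147712

Δ: Δ0=-5, Δ1=4, Δ2=-1, Δ3=4, Δ4=-5/2
row 1: diag=6, rhs=54; c'=1/3, d'=9
row 2: denom=10−2·1/3=28/3; d'=(-30−2·9)/(28/3)=-36/7
row 3: denom=8−3·9/28=197/28; d'=(30−3·-36/7)/(197/28)=1272/197
row 4: denom=6−1·28/197=1154/197; d'=(-39−1·1272/197)/(1154/197)=-8955/1154
back: M4=-8955/1154
back: M3=1272/197−28/197·-8955/1154=4362/577
back: M2=-36/7−9/28·4362/577=-8739/1154
back: M1=9−1/3·-8739/1154=13299/1154
M: M0=0, M1=13299/1154, M2=-8739/1154, M3=4362/577, M4=-8955/1154, M5=0
seg 0: a=1, c=M0/2=0, d=(M1−M0)/(6·1)=4433/2308, b=Δ0−h0·(2M0+M1)/6=-15973/2308
seg 1: a=-4, c=M1/2=13299/2308, d=(M2−M1)/(6·2)=-3673/2308, b=Δ1−h1·(2M1+M2)/6=-1337/1154
seg 2: a=4, c=M2/2=-8739/2308, d=(M3−M2)/(6·3)=5821/6924, b=Δ2−h2·(2M2+M3)/6=3223/1154
seg 3: a=1, c=M3/2=2181/577, d=(M4−M3)/(6·1)=-5893/2308, b=Δ3−h3·(2M3+M4)/6=6401/2308
seg 4: a=5, c=M4/2=-8955/2308, d=(M5−M4)/(6·2)=2985/4616, b=Δ4−h4·(2M4+M5)/6=3085/1154
t_q=27/4 → seg 3, τ=3/4; S=1+6401/2308·τ+2181/577·τ²+-5893/2308·τ³=609913/147712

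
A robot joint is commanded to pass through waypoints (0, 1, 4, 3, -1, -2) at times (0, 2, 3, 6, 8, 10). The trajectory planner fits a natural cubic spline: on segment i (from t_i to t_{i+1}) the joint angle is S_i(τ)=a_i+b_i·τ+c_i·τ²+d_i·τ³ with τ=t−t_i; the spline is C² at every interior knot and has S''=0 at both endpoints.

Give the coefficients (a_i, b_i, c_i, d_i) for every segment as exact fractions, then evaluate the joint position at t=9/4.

  seg 0: a=0 b=-1139/2355 c=0 d=4633/18840
  seg 1: a=1 b=11621/4710 c=4633/3140 d=-8881/9420
  seg 2: a=4 b=24397/9420 c=-1062/785 d=713/5652
  seg 3: a=3 b=-9991/4710 c=-683/3140 d=131/942
  seg 4: a=-1 b=-6229/4710 c=1937/3140 d=-1937/18840
S(9/4) = 340489/200960

Δ: Δ0=1/2, Δ1=3, Δ2=-1/3, Δ3=-2, Δ4=-1/2
row 1: diag=6, rhs=15; c'=1/6, d'=5/2
row 2: denom=8−1·1/6=47/6; d'=(-20−1·5/2)/(47/6)=-135/47
row 3: denom=10−3·18/47=416/47; d'=(-10−3·-135/47)/(416/47)=-5/32
row 4: denom=8−2·47/208=785/104; d'=(9−2·-5/32)/(785/104)=1937/1570
back: M4=1937/1570
back: M3=-5/32−47/208·1937/1570=-683/1570
back: M2=-135/47−18/47·-683/1570=-2124/785
back: M1=5/2−1/6·-2124/785=4633/1570
M: M0=0, M1=4633/1570, M2=-2124/785, M3=-683/1570, M4=1937/1570, M5=0
seg 0: a=0, c=M0/2=0, d=(M1−M0)/(6·2)=4633/18840, b=Δ0−h0·(2M0+M1)/6=-1139/2355
seg 1: a=1, c=M1/2=4633/3140, d=(M2−M1)/(6·1)=-8881/9420, b=Δ1−h1·(2M1+M2)/6=11621/4710
seg 2: a=4, c=M2/2=-1062/785, d=(M3−M2)/(6·3)=713/5652, b=Δ2−h2·(2M2+M3)/6=24397/9420
seg 3: a=3, c=M3/2=-683/3140, d=(M4−M3)/(6·2)=131/942, b=Δ3−h3·(2M3+M4)/6=-9991/4710
seg 4: a=-1, c=M4/2=1937/3140, d=(M5−M4)/(6·2)=-1937/18840, b=Δ4−h4·(2M4+M5)/6=-6229/4710
t_q=9/4 → seg 1, τ=1/4; S=1+11621/4710·τ+4633/3140·τ²+-8881/9420·τ³=340489/200960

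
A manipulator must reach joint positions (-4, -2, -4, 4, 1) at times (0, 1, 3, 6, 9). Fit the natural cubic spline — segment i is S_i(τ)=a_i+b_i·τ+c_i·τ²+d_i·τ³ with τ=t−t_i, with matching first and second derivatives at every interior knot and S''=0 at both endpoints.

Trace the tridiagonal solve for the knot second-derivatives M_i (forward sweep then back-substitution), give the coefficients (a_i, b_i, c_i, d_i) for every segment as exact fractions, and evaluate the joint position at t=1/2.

  seg 0: a=-4 b=1679/618 c=0 d=-443/618
  seg 1: a=-2 b=175/309 c=-443/206 d=845/1236
  seg 2: a=-4 b=52/309 c=201/103 d=-1037/2781
  seg 3: a=4 b=559/309 c=-434/309 d=434/2781
S(1/2) = -4501/1648

Δ: Δ0=2, Δ1=-1, Δ2=8/3, Δ3=-1
row 1: diag=6, rhs=-18; c'=1/3, d'=-3
row 2: denom=10−2·1/3=28/3; d'=(22−2·-3)/(28/3)=3
row 3: denom=12−3·9/28=309/28; d'=(-22−3·3)/(309/28)=-868/309
back: M3=-868/309
back: M2=3−9/28·-868/309=402/103
back: M1=-3−1/3·402/103=-443/103
M: M0=0, M1=-443/103, M2=402/103, M3=-868/309, M4=0
seg 0: a=-4, c=M0/2=0, d=(M1−M0)/(6·1)=-443/618, b=Δ0−h0·(2M0+M1)/6=1679/618
seg 1: a=-2, c=M1/2=-443/206, d=(M2−M1)/(6·2)=845/1236, b=Δ1−h1·(2M1+M2)/6=175/309
seg 2: a=-4, c=M2/2=201/103, d=(M3−M2)/(6·3)=-1037/2781, b=Δ2−h2·(2M2+M3)/6=52/309
seg 3: a=4, c=M3/2=-434/309, d=(M4−M3)/(6·3)=434/2781, b=Δ3−h3·(2M3+M4)/6=559/309
t_q=1/2 → seg 0, τ=1/2; S=-4+1679/618·τ+0·τ²+-443/618·τ³=-4501/1648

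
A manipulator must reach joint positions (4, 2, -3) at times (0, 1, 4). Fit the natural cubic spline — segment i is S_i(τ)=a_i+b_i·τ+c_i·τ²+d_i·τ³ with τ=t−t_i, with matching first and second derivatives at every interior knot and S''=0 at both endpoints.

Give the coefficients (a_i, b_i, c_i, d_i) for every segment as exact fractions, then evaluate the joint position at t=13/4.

Δ: Δ0=-2, Δ1=-5/3
row 1: diag=8, rhs=2; c'=3/8, d'=1/4
back: M1=1/4
M: M0=0, M1=1/4, M2=0
seg 0: a=4, c=M0/2=0, d=(M1−M0)/(6·1)=1/24, b=Δ0−h0·(2M0+M1)/6=-49/24
seg 1: a=2, c=M1/2=1/8, d=(M2−M1)/(6·3)=-1/72, b=Δ1−h1·(2M1+M2)/6=-23/12
t_q=13/4 → seg 1, τ=9/4; S=2+-23/12·τ+1/8·τ²+-1/72·τ³=-941/512

  seg 0: a=4 b=-49/24 c=0 d=1/24
  seg 1: a=2 b=-23/12 c=1/8 d=-1/72
S(13/4) = -941/512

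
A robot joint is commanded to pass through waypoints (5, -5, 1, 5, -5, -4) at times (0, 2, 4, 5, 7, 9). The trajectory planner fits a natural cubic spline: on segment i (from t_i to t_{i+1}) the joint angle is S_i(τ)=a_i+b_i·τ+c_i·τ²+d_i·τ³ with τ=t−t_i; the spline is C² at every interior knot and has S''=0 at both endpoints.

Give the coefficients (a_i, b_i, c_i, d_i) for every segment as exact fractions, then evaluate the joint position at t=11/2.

  seg 0: a=5 b=-83/12 c=0 d=23/48
  seg 1: a=-5 b=-7/6 c=23/8 d=-19/48
  seg 2: a=1 b=67/12 c=1/2 d=-25/12
  seg 3: a=5 b=1/3 c=-23/4 d=37/24
  seg 4: a=-5 b=-25/6 c=7/2 d=-7/12
S(11/2) = 251/64

Δ: Δ0=-5, Δ1=3, Δ2=4, Δ3=-5, Δ4=1/2
row 1: diag=8, rhs=48; c'=1/4, d'=6
row 2: denom=6−2·1/4=11/2; d'=(6−2·6)/(11/2)=-12/11
row 3: denom=6−1·2/11=64/11; d'=(-54−1·-12/11)/(64/11)=-291/32
row 4: denom=8−2·11/32=117/16; d'=(33−2·-291/32)/(117/16)=7
back: M4=7
back: M3=-291/32−11/32·7=-23/2
back: M2=-12/11−2/11·-23/2=1
back: M1=6−1/4·1=23/4
M: M0=0, M1=23/4, M2=1, M3=-23/2, M4=7, M5=0
seg 0: a=5, c=M0/2=0, d=(M1−M0)/(6·2)=23/48, b=Δ0−h0·(2M0+M1)/6=-83/12
seg 1: a=-5, c=M1/2=23/8, d=(M2−M1)/(6·2)=-19/48, b=Δ1−h1·(2M1+M2)/6=-7/6
seg 2: a=1, c=M2/2=1/2, d=(M3−M2)/(6·1)=-25/12, b=Δ2−h2·(2M2+M3)/6=67/12
seg 3: a=5, c=M3/2=-23/4, d=(M4−M3)/(6·2)=37/24, b=Δ3−h3·(2M3+M4)/6=1/3
seg 4: a=-5, c=M4/2=7/2, d=(M5−M4)/(6·2)=-7/12, b=Δ4−h4·(2M4+M5)/6=-25/6
t_q=11/2 → seg 3, τ=1/2; S=5+1/3·τ+-23/4·τ²+37/24·τ³=251/64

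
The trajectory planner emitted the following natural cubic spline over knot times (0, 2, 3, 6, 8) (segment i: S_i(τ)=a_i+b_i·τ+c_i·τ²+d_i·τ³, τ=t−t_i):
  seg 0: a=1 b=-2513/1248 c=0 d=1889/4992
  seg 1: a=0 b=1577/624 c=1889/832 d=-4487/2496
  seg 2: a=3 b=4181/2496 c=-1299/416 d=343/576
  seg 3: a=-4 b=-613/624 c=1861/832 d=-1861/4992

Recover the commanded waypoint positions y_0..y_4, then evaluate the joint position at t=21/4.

y_0 = S_0(0) = a_0 = 1
y_1 = S_1(0) = a_1 = 0
y_2 = S_2(0) = a_2 = 3
y_3 = S_3(0) = a_3 = -4
y_4 = S_3(2) = 0
t_q=21/4 is in segment 2 (τ=9/4); S_2(τ)=-120141/53248

y_0=1 y_1=0 y_2=3 y_3=-4 y_4=0
S(21/4) = -120141/53248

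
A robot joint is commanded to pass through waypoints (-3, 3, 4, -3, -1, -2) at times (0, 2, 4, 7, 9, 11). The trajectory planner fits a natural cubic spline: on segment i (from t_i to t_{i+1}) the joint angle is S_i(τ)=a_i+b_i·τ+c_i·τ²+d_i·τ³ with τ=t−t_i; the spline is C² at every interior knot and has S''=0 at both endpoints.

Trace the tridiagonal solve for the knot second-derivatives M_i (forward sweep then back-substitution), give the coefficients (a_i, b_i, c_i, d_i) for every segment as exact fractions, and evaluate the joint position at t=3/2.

Δ: Δ0=3, Δ1=1/2, Δ2=-7/3, Δ3=1, Δ4=-1/2
row 1: diag=8, rhs=-15; c'=1/4, d'=-15/8
row 2: denom=10−2·1/4=19/2; d'=(-17−2·-15/8)/(19/2)=-53/38
row 3: denom=10−3·6/19=172/19; d'=(20−3·-53/38)/(172/19)=919/344
row 4: denom=8−2·19/86=325/43; d'=(-9−2·919/344)/(325/43)=-2467/1300
back: M4=-2467/1300
back: M3=919/344−19/86·-2467/1300=2009/650
back: M2=-53/38−6/19·2009/650=-1541/650
back: M1=-15/8−1/4·-1541/650=-1667/1300
M: M0=0, M1=-1667/1300, M2=-1541/650, M3=2009/650, M4=-2467/1300, M5=0
seg 0: a=-3, c=M0/2=0, d=(M1−M0)/(6·2)=-1667/15600, b=Δ0−h0·(2M0+M1)/6=13367/3900
seg 1: a=3, c=M1/2=-1667/2600, d=(M2−M1)/(6·2)=-283/3120, b=Δ1−h1·(2M1+M2)/6=4183/1950
seg 2: a=4, c=M2/2=-1541/1300, d=(M3−M2)/(6·3)=71/234, b=Δ2−h2·(2M2+M3)/6=-5881/3900
seg 3: a=-3, c=M3/2=2009/1300, d=(M4−M3)/(6·2)=-1297/3120, b=Δ3−h3·(2M3+M4)/6=-1669/3900
seg 4: a=-1, c=M4/2=-2467/2600, d=(M5−M4)/(6·2)=2467/15600, b=Δ4−h4·(2M4+M5)/6=746/975
t_q=3/2 → seg 0, τ=3/2; S=-3+13367/3900·τ+0·τ²+-1667/15600·τ³=74069/41600

  seg 0: a=-3 b=13367/3900 c=0 d=-1667/15600
  seg 1: a=3 b=4183/1950 c=-1667/2600 d=-283/3120
  seg 2: a=4 b=-5881/3900 c=-1541/1300 d=71/234
  seg 3: a=-3 b=-1669/3900 c=2009/1300 d=-1297/3120
  seg 4: a=-1 b=746/975 c=-2467/2600 d=2467/15600
S(3/2) = 74069/41600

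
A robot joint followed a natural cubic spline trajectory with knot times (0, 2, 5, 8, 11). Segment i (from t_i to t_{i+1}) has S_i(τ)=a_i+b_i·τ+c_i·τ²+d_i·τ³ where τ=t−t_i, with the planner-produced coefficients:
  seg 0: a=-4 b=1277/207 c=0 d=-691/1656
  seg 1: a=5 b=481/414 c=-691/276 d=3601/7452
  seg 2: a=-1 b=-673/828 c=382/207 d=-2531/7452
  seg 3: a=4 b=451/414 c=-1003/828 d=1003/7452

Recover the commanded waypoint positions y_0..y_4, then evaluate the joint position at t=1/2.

y_0=-4 y_1=5 y_2=-1 y_3=4 y_4=0
S(1/2) = -4273/4416

y_0 = S_0(0) = a_0 = -4
y_1 = S_1(0) = a_1 = 5
y_2 = S_2(0) = a_2 = -1
y_3 = S_3(0) = a_3 = 4
y_4 = S_3(3) = 0
t_q=1/2 is in segment 0 (τ=1/2); S_0(τ)=-4273/4416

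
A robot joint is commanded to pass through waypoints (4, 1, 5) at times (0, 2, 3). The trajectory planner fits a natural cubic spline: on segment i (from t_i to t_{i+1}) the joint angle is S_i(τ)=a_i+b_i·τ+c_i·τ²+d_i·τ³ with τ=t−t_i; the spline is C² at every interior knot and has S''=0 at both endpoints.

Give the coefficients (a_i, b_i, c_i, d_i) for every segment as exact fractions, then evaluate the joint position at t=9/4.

  seg 0: a=4 b=-10/3 c=0 d=11/24
  seg 1: a=1 b=13/6 c=11/4 d=-11/12
S(9/4) = 435/256

Δ: Δ0=-3/2, Δ1=4
row 1: diag=6, rhs=33; c'=1/6, d'=11/2
back: M1=11/2
M: M0=0, M1=11/2, M2=0
seg 0: a=4, c=M0/2=0, d=(M1−M0)/(6·2)=11/24, b=Δ0−h0·(2M0+M1)/6=-10/3
seg 1: a=1, c=M1/2=11/4, d=(M2−M1)/(6·1)=-11/12, b=Δ1−h1·(2M1+M2)/6=13/6
t_q=9/4 → seg 1, τ=1/4; S=1+13/6·τ+11/4·τ²+-11/12·τ³=435/256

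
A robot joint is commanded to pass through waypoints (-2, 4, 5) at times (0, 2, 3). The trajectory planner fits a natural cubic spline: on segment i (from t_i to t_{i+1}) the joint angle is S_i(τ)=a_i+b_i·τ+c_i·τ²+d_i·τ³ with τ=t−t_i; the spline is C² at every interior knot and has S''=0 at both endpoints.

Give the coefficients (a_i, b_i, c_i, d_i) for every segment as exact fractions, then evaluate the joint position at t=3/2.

  seg 0: a=-2 b=11/3 c=0 d=-1/6
  seg 1: a=4 b=5/3 c=-1 d=1/3
S(3/2) = 47/16

Δ: Δ0=3, Δ1=1
row 1: diag=6, rhs=-12; c'=1/6, d'=-2
back: M1=-2
M: M0=0, M1=-2, M2=0
seg 0: a=-2, c=M0/2=0, d=(M1−M0)/(6·2)=-1/6, b=Δ0−h0·(2M0+M1)/6=11/3
seg 1: a=4, c=M1/2=-1, d=(M2−M1)/(6·1)=1/3, b=Δ1−h1·(2M1+M2)/6=5/3
t_q=3/2 → seg 0, τ=3/2; S=-2+11/3·τ+0·τ²+-1/6·τ³=47/16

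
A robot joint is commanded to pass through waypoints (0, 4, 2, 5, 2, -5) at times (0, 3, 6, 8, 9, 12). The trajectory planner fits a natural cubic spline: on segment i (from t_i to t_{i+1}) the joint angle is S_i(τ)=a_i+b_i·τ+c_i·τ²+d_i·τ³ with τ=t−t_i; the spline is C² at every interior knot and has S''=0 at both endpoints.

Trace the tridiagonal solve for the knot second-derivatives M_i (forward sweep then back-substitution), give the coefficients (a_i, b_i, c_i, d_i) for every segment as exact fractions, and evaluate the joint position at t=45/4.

  seg 0: a=0 b=7099/3222 c=0 d=-2803/28998
  seg 1: a=4 b=-655/1611 c=-2803/3222 d=7571/28998
  seg 2: a=2 b=4585/3222 c=2384/1611 d=-129/179
  seg 3: a=5 b=-4207/3222 c=-4582/1611 d=1235/1074
  seg 4: a=2 b=-5710/1611 c=1951/3222 d=-1951/28998
S(45/4) = -84219/22912

Δ: Δ0=4/3, Δ1=-2/3, Δ2=3/2, Δ3=-3, Δ4=-7/3
row 1: diag=12, rhs=-12; c'=1/4, d'=-1
row 2: denom=10−3·1/4=37/4; d'=(13−3·-1)/(37/4)=64/37
row 3: denom=6−2·8/37=206/37; d'=(-27−2·64/37)/(206/37)=-1127/206
row 4: denom=8−1·37/206=1611/206; d'=(4−1·-1127/206)/(1611/206)=1951/1611
back: M4=1951/1611
back: M3=-1127/206−37/206·1951/1611=-9164/1611
back: M2=64/37−8/37·-9164/1611=4768/1611
back: M1=-1−1/4·4768/1611=-2803/1611
M: M0=0, M1=-2803/1611, M2=4768/1611, M3=-9164/1611, M4=1951/1611, M5=0
seg 0: a=0, c=M0/2=0, d=(M1−M0)/(6·3)=-2803/28998, b=Δ0−h0·(2M0+M1)/6=7099/3222
seg 1: a=4, c=M1/2=-2803/3222, d=(M2−M1)/(6·3)=7571/28998, b=Δ1−h1·(2M1+M2)/6=-655/1611
seg 2: a=2, c=M2/2=2384/1611, d=(M3−M2)/(6·2)=-129/179, b=Δ2−h2·(2M2+M3)/6=4585/3222
seg 3: a=5, c=M3/2=-4582/1611, d=(M4−M3)/(6·1)=1235/1074, b=Δ3−h3·(2M3+M4)/6=-4207/3222
seg 4: a=2, c=M4/2=1951/3222, d=(M5−M4)/(6·3)=-1951/28998, b=Δ4−h4·(2M4+M5)/6=-5710/1611
t_q=45/4 → seg 4, τ=9/4; S=2+-5710/1611·τ+1951/3222·τ²+-1951/28998·τ³=-84219/22912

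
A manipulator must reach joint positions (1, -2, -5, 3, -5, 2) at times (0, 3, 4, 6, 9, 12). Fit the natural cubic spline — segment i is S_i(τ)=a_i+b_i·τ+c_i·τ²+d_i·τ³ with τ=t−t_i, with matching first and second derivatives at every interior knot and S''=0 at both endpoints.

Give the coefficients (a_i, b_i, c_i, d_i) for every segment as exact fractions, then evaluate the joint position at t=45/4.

  seg 0: a=1 b=592/1611 c=0 d=-2203/14499
  seg 1: a=-2 b=-6017/1611 c=-2203/1611 d=1129/537
  seg 2: a=-5 b=-262/1611 c=7958/1611 d=-1535/1074
  seg 3: a=3 b=3940/1611 c=-5857/1611 d=9335/14499
  seg 4: a=-5 b=-3197/1611 c=3478/1611 d=-3478/14499
S(45/4) = -7263/5728

Δ: Δ0=-1, Δ1=-3, Δ2=4, Δ3=-8/3, Δ4=7/3
row 1: diag=8, rhs=-12; c'=1/8, d'=-3/2
row 2: denom=6−1·1/8=47/8; d'=(42−1·-3/2)/(47/8)=348/47
row 3: denom=10−2·16/47=438/47; d'=(-40−2·348/47)/(438/47)=-1288/219
row 4: denom=12−3·47/146=1611/146; d'=(30−3·-1288/219)/(1611/146)=6956/1611
back: M4=6956/1611
back: M3=-1288/219−47/146·6956/1611=-11714/1611
back: M2=348/47−16/47·-11714/1611=15916/1611
back: M1=-3/2−1/8·15916/1611=-4406/1611
M: M0=0, M1=-4406/1611, M2=15916/1611, M3=-11714/1611, M4=6956/1611, M5=0
seg 0: a=1, c=M0/2=0, d=(M1−M0)/(6·3)=-2203/14499, b=Δ0−h0·(2M0+M1)/6=592/1611
seg 1: a=-2, c=M1/2=-2203/1611, d=(M2−M1)/(6·1)=1129/537, b=Δ1−h1·(2M1+M2)/6=-6017/1611
seg 2: a=-5, c=M2/2=7958/1611, d=(M3−M2)/(6·2)=-1535/1074, b=Δ2−h2·(2M2+M3)/6=-262/1611
seg 3: a=3, c=M3/2=-5857/1611, d=(M4−M3)/(6·3)=9335/14499, b=Δ3−h3·(2M3+M4)/6=3940/1611
seg 4: a=-5, c=M4/2=3478/1611, d=(M5−M4)/(6·3)=-3478/14499, b=Δ4−h4·(2M4+M5)/6=-3197/1611
t_q=45/4 → seg 4, τ=9/4; S=-5+-3197/1611·τ+3478/1611·τ²+-3478/14499·τ³=-7263/5728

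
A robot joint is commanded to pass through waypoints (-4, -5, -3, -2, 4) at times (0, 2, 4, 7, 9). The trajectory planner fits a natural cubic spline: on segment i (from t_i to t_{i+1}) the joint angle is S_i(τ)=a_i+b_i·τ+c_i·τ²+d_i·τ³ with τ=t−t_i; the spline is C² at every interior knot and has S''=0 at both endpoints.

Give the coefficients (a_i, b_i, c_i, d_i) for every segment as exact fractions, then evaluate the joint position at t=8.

Δ: Δ0=-1/2, Δ1=1, Δ2=1/3, Δ3=3
row 1: diag=8, rhs=9; c'=1/4, d'=9/8
row 2: denom=10−2·1/4=19/2; d'=(-4−2·9/8)/(19/2)=-25/38
row 3: denom=10−3·6/19=172/19; d'=(16−3·-25/38)/(172/19)=683/344
back: M3=683/344
back: M2=-25/38−6/19·683/344=-221/172
back: M1=9/8−1/4·-221/172=995/688
M: M0=0, M1=995/688, M2=-221/172, M3=683/344, M4=0
seg 0: a=-4, c=M0/2=0, d=(M1−M0)/(6·2)=995/8256, b=Δ0−h0·(2M0+M1)/6=-2027/2064
seg 1: a=-5, c=M1/2=995/1376, d=(M2−M1)/(6·2)=-1879/8256, b=Δ1−h1·(2M1+M2)/6=479/1032
seg 2: a=-3, c=M2/2=-221/344, d=(M3−M2)/(6·3)=125/688, b=Δ2−h2·(2M2+M3)/6=1291/2064
seg 3: a=-2, c=M3/2=683/688, d=(M4−M3)/(6·2)=-683/4128, b=Δ3−h3·(2M3+M4)/6=865/516
t_q=8 → seg 3, τ=1; S=-2+865/516·τ+683/688·τ²+-683/4128·τ³=693/1376

  seg 0: a=-4 b=-2027/2064 c=0 d=995/8256
  seg 1: a=-5 b=479/1032 c=995/1376 d=-1879/8256
  seg 2: a=-3 b=1291/2064 c=-221/344 d=125/688
  seg 3: a=-2 b=865/516 c=683/688 d=-683/4128
S(8) = 693/1376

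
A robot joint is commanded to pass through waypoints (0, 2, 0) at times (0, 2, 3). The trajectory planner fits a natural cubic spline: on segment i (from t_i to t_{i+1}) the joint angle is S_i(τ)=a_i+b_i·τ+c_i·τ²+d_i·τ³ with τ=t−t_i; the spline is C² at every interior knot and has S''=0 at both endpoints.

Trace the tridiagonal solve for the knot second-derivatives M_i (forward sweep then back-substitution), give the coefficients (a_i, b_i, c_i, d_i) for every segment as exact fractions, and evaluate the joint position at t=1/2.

  seg 0: a=0 b=2 c=0 d=-1/4
  seg 1: a=2 b=-1 c=-3/2 d=1/2
S(1/2) = 31/32

Δ: Δ0=1, Δ1=-2
row 1: diag=6, rhs=-18; c'=1/6, d'=-3
back: M1=-3
M: M0=0, M1=-3, M2=0
seg 0: a=0, c=M0/2=0, d=(M1−M0)/(6·2)=-1/4, b=Δ0−h0·(2M0+M1)/6=2
seg 1: a=2, c=M1/2=-3/2, d=(M2−M1)/(6·1)=1/2, b=Δ1−h1·(2M1+M2)/6=-1
t_q=1/2 → seg 0, τ=1/2; S=0+2·τ+0·τ²+-1/4·τ³=31/32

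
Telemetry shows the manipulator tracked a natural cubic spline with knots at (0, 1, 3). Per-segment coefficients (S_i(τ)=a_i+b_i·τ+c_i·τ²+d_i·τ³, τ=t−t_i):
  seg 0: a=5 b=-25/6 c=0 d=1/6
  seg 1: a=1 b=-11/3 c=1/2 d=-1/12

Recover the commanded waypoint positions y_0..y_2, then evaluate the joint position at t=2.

y_0=5 y_1=1 y_2=-5
S(2) = -9/4

y_0 = S_0(0) = a_0 = 5
y_1 = S_1(0) = a_1 = 1
y_2 = S_1(2) = -5
t_q=2 is in segment 1 (τ=1); S_1(τ)=-9/4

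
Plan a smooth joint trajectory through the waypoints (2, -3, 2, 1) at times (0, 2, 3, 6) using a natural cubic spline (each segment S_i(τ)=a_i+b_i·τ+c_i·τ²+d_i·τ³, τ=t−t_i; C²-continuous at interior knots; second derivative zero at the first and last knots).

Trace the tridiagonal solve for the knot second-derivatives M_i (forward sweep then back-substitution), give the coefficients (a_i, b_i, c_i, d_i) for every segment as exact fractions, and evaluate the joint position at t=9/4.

  seg 0: a=2 b=-1489/282 c=0 d=98/141
  seg 1: a=-3 b=863/282 c=196/47 d=-629/282
  seg 2: a=2 b=664/141 c=-237/94 d=79/282
S(9/4) = -12087/6016

Δ: Δ0=-5/2, Δ1=5, Δ2=-1/3
row 1: diag=6, rhs=45; c'=1/6, d'=15/2
row 2: denom=8−1·1/6=47/6; d'=(-32−1·15/2)/(47/6)=-237/47
back: M2=-237/47
back: M1=15/2−1/6·-237/47=392/47
M: M0=0, M1=392/47, M2=-237/47, M3=0
seg 0: a=2, c=M0/2=0, d=(M1−M0)/(6·2)=98/141, b=Δ0−h0·(2M0+M1)/6=-1489/282
seg 1: a=-3, c=M1/2=196/47, d=(M2−M1)/(6·1)=-629/282, b=Δ1−h1·(2M1+M2)/6=863/282
seg 2: a=2, c=M2/2=-237/94, d=(M3−M2)/(6·3)=79/282, b=Δ2−h2·(2M2+M3)/6=664/141
t_q=9/4 → seg 1, τ=1/4; S=-3+863/282·τ+196/47·τ²+-629/282·τ³=-12087/6016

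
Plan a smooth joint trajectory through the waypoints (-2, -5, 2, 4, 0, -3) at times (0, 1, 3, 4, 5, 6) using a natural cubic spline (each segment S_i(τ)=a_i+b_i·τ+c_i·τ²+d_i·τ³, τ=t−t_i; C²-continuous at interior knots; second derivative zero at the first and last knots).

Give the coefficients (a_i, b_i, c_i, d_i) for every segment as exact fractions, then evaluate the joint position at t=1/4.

Δ: Δ0=-3, Δ1=7/2, Δ2=2, Δ3=-4, Δ4=-3
row 1: diag=6, rhs=39; c'=1/3, d'=13/2
row 2: denom=6−2·1/3=16/3; d'=(-9−2·13/2)/(16/3)=-33/8
row 3: denom=4−1·3/16=61/16; d'=(-36−1·-33/8)/(61/16)=-510/61
row 4: denom=4−1·16/61=228/61; d'=(6−1·-510/61)/(228/61)=73/19
back: M4=73/19
back: M3=-510/61−16/61·73/19=-178/19
back: M2=-33/8−3/16·-178/19=-45/19
back: M1=13/2−1/3·-45/19=277/38
M: M0=0, M1=277/38, M2=-45/19, M3=-178/19, M4=73/19, M5=0
seg 0: a=-2, c=M0/2=0, d=(M1−M0)/(6·1)=277/228, b=Δ0−h0·(2M0+M1)/6=-961/228
seg 1: a=-5, c=M1/2=277/76, d=(M2−M1)/(6·2)=-367/456, b=Δ1−h1·(2M1+M2)/6=-65/114
seg 2: a=2, c=M2/2=-45/38, d=(M3−M2)/(6·1)=-7/6, b=Δ2−h2·(2M2+M3)/6=248/57
seg 3: a=4, c=M3/2=-89/19, d=(M4−M3)/(6·1)=251/114, b=Δ3−h3·(2M3+M4)/6=-173/114
seg 4: a=0, c=M4/2=73/38, d=(M5−M4)/(6·1)=-73/114, b=Δ4−h4·(2M4+M5)/6=-244/57
t_q=1/4 → seg 0, τ=1/4; S=-2+-961/228·τ+0·τ²+277/228·τ³=-14761/4864

  seg 0: a=-2 b=-961/228 c=0 d=277/228
  seg 1: a=-5 b=-65/114 c=277/76 d=-367/456
  seg 2: a=2 b=248/57 c=-45/38 d=-7/6
  seg 3: a=4 b=-173/114 c=-89/19 d=251/114
  seg 4: a=0 b=-244/57 c=73/38 d=-73/114
S(1/4) = -14761/4864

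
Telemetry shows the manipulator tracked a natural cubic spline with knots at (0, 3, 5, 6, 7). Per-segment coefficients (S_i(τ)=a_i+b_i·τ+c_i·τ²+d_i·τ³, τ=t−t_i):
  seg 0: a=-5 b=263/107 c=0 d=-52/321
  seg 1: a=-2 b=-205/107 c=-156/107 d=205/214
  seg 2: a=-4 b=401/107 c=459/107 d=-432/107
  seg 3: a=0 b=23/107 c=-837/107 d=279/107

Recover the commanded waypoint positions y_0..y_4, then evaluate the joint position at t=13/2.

y_0=-5 y_1=-2 y_2=-4 y_3=0 y_4=-5
S(13/2) = -1303/856

y_0 = S_0(0) = a_0 = -5
y_1 = S_1(0) = a_1 = -2
y_2 = S_2(0) = a_2 = -4
y_3 = S_3(0) = a_3 = 0
y_4 = S_3(1) = -5
t_q=13/2 is in segment 3 (τ=1/2); S_3(τ)=-1303/856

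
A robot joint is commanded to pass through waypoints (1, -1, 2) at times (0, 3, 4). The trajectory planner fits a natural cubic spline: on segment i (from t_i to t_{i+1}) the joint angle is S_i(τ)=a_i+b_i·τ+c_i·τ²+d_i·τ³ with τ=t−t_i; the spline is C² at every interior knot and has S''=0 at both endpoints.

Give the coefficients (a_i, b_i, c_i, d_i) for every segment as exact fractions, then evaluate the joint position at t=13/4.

  seg 0: a=1 b=-49/24 c=0 d=11/72
  seg 1: a=-1 b=25/12 c=11/8 d=-11/24
S(13/4) = -205/512

Δ: Δ0=-2/3, Δ1=3
row 1: diag=8, rhs=22; c'=1/8, d'=11/4
back: M1=11/4
M: M0=0, M1=11/4, M2=0
seg 0: a=1, c=M0/2=0, d=(M1−M0)/(6·3)=11/72, b=Δ0−h0·(2M0+M1)/6=-49/24
seg 1: a=-1, c=M1/2=11/8, d=(M2−M1)/(6·1)=-11/24, b=Δ1−h1·(2M1+M2)/6=25/12
t_q=13/4 → seg 1, τ=1/4; S=-1+25/12·τ+11/8·τ²+-11/24·τ³=-205/512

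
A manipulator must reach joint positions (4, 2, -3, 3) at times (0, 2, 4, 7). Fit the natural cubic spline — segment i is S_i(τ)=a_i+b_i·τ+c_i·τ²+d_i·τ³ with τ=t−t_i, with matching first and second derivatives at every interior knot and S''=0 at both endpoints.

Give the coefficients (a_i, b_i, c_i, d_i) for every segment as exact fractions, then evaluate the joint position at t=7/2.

  seg 0: a=4 b=-7/19 c=0 d=-3/19
  seg 1: a=2 b=-43/19 c=-18/19 d=63/152
  seg 2: a=-3 b=-41/38 c=117/76 d=-13/76
S(7/2) = -2587/1216

Δ: Δ0=-1, Δ1=-5/2, Δ2=2
row 1: diag=8, rhs=-9; c'=1/4, d'=-9/8
row 2: denom=10−2·1/4=19/2; d'=(27−2·-9/8)/(19/2)=117/38
back: M2=117/38
back: M1=-9/8−1/4·117/38=-36/19
M: M0=0, M1=-36/19, M2=117/38, M3=0
seg 0: a=4, c=M0/2=0, d=(M1−M0)/(6·2)=-3/19, b=Δ0−h0·(2M0+M1)/6=-7/19
seg 1: a=2, c=M1/2=-18/19, d=(M2−M1)/(6·2)=63/152, b=Δ1−h1·(2M1+M2)/6=-43/19
seg 2: a=-3, c=M2/2=117/76, d=(M3−M2)/(6·3)=-13/76, b=Δ2−h2·(2M2+M3)/6=-41/38
t_q=7/2 → seg 1, τ=3/2; S=2+-43/19·τ+-18/19·τ²+63/152·τ³=-2587/1216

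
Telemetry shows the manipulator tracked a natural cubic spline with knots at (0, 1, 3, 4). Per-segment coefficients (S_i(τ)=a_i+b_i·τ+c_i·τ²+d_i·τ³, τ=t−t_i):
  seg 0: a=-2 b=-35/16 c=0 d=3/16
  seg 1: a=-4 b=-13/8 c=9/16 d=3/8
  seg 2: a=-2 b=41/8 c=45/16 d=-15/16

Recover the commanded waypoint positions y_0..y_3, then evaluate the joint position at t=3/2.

y_0 = S_0(0) = a_0 = -2
y_1 = S_1(0) = a_1 = -4
y_2 = S_2(0) = a_2 = -2
y_3 = S_2(1) = 5
t_q=3/2 is in segment 1 (τ=1/2); S_1(τ)=-37/8

y_0=-2 y_1=-4 y_2=-2 y_3=5
S(3/2) = -37/8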